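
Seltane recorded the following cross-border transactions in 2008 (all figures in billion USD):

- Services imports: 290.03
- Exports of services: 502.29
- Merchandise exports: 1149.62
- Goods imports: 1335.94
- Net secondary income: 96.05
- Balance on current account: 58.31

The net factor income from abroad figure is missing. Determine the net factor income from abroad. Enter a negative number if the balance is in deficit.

-63.68

Current account = goods balance + services balance + net primary income + net secondary income
Sum of the known components = 121.99
Net factor income from abroad = CA - (known components) = 58.31 - 121.99 = -63.68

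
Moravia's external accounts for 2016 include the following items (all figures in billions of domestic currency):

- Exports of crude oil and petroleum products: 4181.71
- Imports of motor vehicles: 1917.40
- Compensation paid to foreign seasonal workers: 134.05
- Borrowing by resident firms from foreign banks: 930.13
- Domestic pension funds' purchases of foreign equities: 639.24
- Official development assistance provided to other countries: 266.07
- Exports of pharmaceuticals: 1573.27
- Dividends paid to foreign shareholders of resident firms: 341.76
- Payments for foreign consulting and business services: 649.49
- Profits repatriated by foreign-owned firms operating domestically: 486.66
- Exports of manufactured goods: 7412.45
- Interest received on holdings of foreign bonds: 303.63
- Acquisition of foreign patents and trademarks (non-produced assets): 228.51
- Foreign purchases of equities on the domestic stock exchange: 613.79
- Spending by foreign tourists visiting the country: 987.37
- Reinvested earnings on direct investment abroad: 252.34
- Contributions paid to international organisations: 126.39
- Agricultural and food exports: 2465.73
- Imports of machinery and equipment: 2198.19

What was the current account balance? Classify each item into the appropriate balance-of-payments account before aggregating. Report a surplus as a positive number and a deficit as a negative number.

Goods: 2465.73 - 1917.40 + 4181.71 + 1573.27 - 2198.19 + 7412.45 = 11517.57
Services: -649.49 + 987.37 = 337.88
Primary income: -341.76 - 486.66 + 252.34 - 134.05 + 303.63 = -406.50
Secondary income: -266.07 - 126.39 = -392.46
Current account = 11517.57 + 337.88 + (-406.50) + (-392.46) = 11056.49
(Excluded from the current account — financial account: borrowing by resident firms from foreign banks 930.13, domestic pension funds' purchases of foreign equities 639.24, foreign purchases of equities on the domestic stock exchange 613.79; capital account: acquisition of foreign patents and trademarks (non-produced assets) 228.51.)

11056.49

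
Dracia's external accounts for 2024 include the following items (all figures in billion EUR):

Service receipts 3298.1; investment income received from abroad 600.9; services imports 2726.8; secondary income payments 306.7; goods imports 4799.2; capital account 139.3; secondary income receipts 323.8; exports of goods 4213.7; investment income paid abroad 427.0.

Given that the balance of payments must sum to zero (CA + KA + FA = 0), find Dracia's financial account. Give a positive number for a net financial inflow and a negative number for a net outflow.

-316.1

Goods balance = 4213.7 - 4799.2 = -585.5
Services balance = 3298.1 - 2726.8 = 571.3
Trade balance (goods + services) = -585.5 + 571.3 = -14.2
Net primary income = 600.9 - 427.0 = 173.9
Net secondary income = 323.8 - 306.7 = 17.1
Current account = -14.2 + 173.9 + 17.1 = 176.8
Financial account = -(176.8 + 139.3) = -316.1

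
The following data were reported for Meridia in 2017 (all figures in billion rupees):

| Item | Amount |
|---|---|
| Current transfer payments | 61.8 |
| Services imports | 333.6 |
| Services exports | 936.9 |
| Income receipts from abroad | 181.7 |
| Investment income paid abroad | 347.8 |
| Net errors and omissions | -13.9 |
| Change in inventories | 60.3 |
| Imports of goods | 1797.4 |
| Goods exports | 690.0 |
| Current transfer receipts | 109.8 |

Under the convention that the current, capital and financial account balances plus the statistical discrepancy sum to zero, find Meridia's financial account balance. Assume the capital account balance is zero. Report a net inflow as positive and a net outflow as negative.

Goods balance = 690.0 - 1797.4 = -1107.4
Services balance = 936.9 - 333.6 = 603.3
Trade balance (goods + services) = -1107.4 + 603.3 = -504.1
Net primary income = 181.7 - 347.8 = -166.1
Net secondary income = 109.8 - 61.8 = 48.0
Current account = -504.1 + (-166.1) + 48.0 = -622.2
Financial account = -(-622.2 + (-13.9)) = 636.1

636.1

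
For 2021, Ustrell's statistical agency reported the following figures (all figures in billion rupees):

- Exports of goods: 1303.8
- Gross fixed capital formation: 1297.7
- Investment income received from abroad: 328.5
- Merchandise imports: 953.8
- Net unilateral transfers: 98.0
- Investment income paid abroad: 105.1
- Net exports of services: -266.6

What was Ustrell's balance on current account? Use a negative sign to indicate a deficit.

Goods balance = 1303.8 - 953.8 = 350.0
Services balance = -266.6
Trade balance (goods + services) = 350.0 + (-266.6) = 83.4
Net primary income = 328.5 - 105.1 = 223.4
Net secondary income = 98.0
Current account = 83.4 + 223.4 + 98.0 = 404.8

404.8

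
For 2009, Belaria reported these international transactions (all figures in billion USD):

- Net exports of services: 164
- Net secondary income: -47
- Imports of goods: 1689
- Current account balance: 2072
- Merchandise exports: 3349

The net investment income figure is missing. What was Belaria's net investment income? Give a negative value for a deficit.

295

Current account = goods balance + services balance + net primary income + net secondary income
Sum of the known components = 1777
Net investment income = CA - (known components) = 2072 - 1777 = 295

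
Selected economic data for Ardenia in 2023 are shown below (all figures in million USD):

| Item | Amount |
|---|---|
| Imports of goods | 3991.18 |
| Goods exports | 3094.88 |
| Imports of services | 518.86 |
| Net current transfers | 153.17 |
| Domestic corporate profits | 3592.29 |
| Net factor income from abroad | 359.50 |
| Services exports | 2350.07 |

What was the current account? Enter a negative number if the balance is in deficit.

Goods balance = 3094.88 - 3991.18 = -896.30
Services balance = 2350.07 - 518.86 = 1831.21
Trade balance (goods + services) = -896.30 + 1831.21 = 934.91
Net primary income = 359.50
Net secondary income = 153.17
Current account = 934.91 + 359.50 + 153.17 = 1447.58

1447.58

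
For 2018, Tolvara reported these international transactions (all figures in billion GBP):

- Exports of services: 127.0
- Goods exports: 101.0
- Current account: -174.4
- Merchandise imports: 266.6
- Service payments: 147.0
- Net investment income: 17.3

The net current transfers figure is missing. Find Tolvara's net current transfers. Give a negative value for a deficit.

-6.1

Current account = goods balance + services balance + net primary income + net secondary income
Sum of the known components = -168.3
Net current transfers = CA - (known components) = -174.4 - (-168.3) = -6.1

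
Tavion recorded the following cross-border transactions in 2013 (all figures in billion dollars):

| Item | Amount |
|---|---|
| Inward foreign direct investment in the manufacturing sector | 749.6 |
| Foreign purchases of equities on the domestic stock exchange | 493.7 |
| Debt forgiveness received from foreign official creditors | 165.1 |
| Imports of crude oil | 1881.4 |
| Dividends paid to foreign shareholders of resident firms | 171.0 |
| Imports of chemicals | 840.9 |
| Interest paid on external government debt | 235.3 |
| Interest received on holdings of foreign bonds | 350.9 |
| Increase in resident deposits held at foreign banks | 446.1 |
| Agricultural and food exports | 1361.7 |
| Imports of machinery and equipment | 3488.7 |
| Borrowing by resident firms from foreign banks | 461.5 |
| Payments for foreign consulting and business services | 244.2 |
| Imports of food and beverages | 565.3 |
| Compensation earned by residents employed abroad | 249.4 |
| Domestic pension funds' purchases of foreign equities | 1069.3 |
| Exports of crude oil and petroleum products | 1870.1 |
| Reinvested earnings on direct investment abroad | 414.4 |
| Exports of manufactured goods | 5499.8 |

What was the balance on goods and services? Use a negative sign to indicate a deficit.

Goods: -565.3 + 1361.7 - 1881.4 + 5499.8 - 840.9 + 1870.1 - 3488.7 = 1955.3
Services: -244.2
Trade balance = 1955.3 + (-244.2) = 1711.1
(Excluded from the trade balance — financial account: inward foreign direct investment in the manufacturing sector 749.6, foreign purchases of equities on the domestic stock exchange 493.7, increase in resident deposits held at foreign banks 446.1, borrowing by resident firms from foreign banks 461.5, domestic pension funds' purchases of foreign equities 1069.3; capital account: debt forgiveness received from foreign official creditors 165.1; primary income: dividends paid to foreign shareholders of resident firms 171.0, interest paid on external government debt 235.3, interest received on holdings of foreign bonds 350.9, compensation earned by residents employed abroad 249.4, reinvested earnings on direct investment abroad 414.4.)

1711.1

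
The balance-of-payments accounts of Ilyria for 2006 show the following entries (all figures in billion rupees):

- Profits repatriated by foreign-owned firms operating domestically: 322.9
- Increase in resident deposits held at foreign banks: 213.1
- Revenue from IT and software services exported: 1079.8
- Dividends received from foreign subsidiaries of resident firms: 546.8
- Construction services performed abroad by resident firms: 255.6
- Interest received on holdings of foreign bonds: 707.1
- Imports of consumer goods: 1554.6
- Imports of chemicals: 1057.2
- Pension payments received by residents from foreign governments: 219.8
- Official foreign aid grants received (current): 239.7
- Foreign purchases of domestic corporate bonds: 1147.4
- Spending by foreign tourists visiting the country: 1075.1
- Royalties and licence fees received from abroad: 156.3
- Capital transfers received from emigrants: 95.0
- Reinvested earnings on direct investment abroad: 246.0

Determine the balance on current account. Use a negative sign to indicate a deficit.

1591.5

Goods: -1554.6 - 1057.2 = -2611.8
Services: 255.6 + 1079.8 + 1075.1 + 156.3 = 2566.8
Primary income: -322.9 + 707.1 + 246.0 + 546.8 = 1177.0
Secondary income: 239.7 + 219.8 = 459.5
Current account = (-2611.8) + 2566.8 + 1177.0 + 459.5 = 1591.5
(Excluded from the current account — financial account: increase in resident deposits held at foreign banks 213.1, foreign purchases of domestic corporate bonds 1147.4; capital account: capital transfers received from emigrants 95.0.)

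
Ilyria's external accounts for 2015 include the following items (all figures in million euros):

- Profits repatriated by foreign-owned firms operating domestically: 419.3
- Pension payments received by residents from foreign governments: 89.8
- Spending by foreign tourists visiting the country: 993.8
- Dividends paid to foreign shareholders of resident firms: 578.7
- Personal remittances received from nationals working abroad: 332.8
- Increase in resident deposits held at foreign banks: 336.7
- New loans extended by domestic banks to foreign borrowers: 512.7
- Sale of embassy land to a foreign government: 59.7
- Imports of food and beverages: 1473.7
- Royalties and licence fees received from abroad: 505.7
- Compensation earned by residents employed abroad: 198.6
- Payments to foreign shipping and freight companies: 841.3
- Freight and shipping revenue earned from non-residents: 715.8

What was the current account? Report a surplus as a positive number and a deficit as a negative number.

-476.5

Goods: -1473.7
Services: 715.8 + 993.8 - 841.3 + 505.7 = 1374.0
Primary income: -419.3 - 578.7 + 198.6 = -799.4
Secondary income: 332.8 + 89.8 = 422.6
Current account = (-1473.7) + 1374.0 + (-799.4) + 422.6 = -476.5
(Excluded from the current account — financial account: increase in resident deposits held at foreign banks 336.7, new loans extended by domestic banks to foreign borrowers 512.7; capital account: sale of embassy land to a foreign government 59.7.)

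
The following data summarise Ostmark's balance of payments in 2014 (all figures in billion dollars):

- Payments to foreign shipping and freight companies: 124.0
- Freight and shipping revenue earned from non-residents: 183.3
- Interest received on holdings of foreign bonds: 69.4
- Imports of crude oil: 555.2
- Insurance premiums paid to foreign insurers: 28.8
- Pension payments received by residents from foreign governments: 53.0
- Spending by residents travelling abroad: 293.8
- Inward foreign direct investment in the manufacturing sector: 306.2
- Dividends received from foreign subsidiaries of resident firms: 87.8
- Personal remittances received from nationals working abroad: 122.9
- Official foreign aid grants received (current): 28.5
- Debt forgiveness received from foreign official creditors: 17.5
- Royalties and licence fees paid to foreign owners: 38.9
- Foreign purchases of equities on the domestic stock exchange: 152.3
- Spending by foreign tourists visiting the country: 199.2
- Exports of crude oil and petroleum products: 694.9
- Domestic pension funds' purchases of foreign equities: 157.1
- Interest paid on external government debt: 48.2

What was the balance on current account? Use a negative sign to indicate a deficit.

Goods: -555.2 + 694.9 = 139.7
Services: -38.9 + 199.2 - 28.8 - 293.8 - 124.0 + 183.3 = -103.0
Primary income: 69.4 - 48.2 + 87.8 = 109.0
Secondary income: 122.9 + 28.5 + 53.0 = 204.4
Current account = 139.7 + (-103.0) + 109.0 + 204.4 = 350.1
(Excluded from the current account — financial account: inward foreign direct investment in the manufacturing sector 306.2, foreign purchases of equities on the domestic stock exchange 152.3, domestic pension funds' purchases of foreign equities 157.1; capital account: debt forgiveness received from foreign official creditors 17.5.)

350.1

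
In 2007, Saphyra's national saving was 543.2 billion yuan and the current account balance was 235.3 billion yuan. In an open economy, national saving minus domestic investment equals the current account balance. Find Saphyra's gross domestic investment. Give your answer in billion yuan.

S - I = CA (net lending to the rest of the world).
I = S - CA = 543.2 - 235.3 = 307.9

307.9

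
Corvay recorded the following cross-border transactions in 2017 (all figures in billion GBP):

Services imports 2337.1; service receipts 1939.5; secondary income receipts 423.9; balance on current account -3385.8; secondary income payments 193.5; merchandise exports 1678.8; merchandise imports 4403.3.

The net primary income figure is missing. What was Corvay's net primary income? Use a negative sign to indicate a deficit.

-494.1

Current account = goods balance + services balance + net primary income + net secondary income
Sum of the known components = -2891.7
Net primary income = CA - (known components) = -3385.8 - (-2891.7) = -494.1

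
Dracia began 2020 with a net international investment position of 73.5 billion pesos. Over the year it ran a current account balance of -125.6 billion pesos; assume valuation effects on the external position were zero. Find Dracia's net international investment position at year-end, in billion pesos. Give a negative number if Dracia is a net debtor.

-52.1

With no valuation effects, change in NIIP = current account = -125.6
End-of-year NIIP = 73.5 + (-125.6) = -52.1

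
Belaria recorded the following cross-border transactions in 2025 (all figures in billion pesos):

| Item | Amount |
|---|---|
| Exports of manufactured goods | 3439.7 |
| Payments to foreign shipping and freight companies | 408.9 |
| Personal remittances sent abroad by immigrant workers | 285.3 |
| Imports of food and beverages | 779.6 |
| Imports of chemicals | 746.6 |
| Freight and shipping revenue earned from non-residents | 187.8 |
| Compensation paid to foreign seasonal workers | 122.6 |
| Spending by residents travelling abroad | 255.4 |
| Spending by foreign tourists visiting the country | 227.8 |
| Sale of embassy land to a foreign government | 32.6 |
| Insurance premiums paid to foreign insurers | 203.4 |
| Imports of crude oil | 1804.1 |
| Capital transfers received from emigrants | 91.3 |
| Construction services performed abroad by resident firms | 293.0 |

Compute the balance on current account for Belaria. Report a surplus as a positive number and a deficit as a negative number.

Goods: -1804.1 - 746.6 + 3439.7 - 779.6 = 109.4
Services: 227.8 - 408.9 - 255.4 + 187.8 + 293.0 - 203.4 = -159.1
Primary income: -122.6
Secondary income: -285.3
Current account = 109.4 + (-159.1) + (-122.6) + (-285.3) = -457.6
(Excluded from the current account — capital account: sale of embassy land to a foreign government 32.6, capital transfers received from emigrants 91.3.)

-457.6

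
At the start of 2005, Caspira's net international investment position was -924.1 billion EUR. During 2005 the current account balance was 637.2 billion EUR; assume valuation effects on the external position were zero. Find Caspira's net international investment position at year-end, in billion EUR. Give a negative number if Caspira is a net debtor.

With no valuation effects, change in NIIP = current account = 637.2
End-of-year NIIP = -924.1 + 637.2 = -286.9

-286.9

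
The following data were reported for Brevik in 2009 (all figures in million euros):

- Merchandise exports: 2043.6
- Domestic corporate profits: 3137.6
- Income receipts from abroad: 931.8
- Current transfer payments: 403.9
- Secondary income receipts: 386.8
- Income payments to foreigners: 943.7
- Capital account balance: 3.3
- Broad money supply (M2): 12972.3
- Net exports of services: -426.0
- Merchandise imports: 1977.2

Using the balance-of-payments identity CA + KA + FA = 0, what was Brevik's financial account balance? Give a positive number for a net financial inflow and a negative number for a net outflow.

385.3

Goods balance = 2043.6 - 1977.2 = 66.4
Services balance = -426.0
Trade balance (goods + services) = 66.4 + (-426.0) = -359.6
Net primary income = 931.8 - 943.7 = -11.9
Net secondary income = 386.8 - 403.9 = -17.1
Current account = -359.6 + (-11.9) + (-17.1) = -388.6
Financial account = -(-388.6 + 3.3) = 385.3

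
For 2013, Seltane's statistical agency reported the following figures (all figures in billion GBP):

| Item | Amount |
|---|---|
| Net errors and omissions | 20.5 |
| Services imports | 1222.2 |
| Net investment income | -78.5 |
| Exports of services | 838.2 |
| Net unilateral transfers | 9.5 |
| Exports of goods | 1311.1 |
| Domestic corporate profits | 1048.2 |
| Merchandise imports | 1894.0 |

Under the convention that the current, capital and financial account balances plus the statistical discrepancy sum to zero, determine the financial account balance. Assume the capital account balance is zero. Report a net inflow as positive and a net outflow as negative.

1015.4

Goods balance = 1311.1 - 1894.0 = -582.9
Services balance = 838.2 - 1222.2 = -384.0
Trade balance (goods + services) = -582.9 + (-384.0) = -966.9
Net primary income = -78.5
Net secondary income = 9.5
Current account = -966.9 + (-78.5) + 9.5 = -1035.9
Financial account = -(-1035.9 + 20.5) = 1015.4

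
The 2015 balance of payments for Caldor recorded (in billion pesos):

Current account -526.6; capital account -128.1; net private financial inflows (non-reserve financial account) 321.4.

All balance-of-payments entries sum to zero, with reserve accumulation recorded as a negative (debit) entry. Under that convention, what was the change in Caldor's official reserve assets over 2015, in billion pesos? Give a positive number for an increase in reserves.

Official reserve transactions balance = -((-526.6) + (-128.1) + 321.4) = 333.3
An accumulation of reserves is recorded as a debit (negative entry), so the change in the stock of reserves is the negative of that balance.
Change in official reserves = -(333.3) = -333.3

-333.3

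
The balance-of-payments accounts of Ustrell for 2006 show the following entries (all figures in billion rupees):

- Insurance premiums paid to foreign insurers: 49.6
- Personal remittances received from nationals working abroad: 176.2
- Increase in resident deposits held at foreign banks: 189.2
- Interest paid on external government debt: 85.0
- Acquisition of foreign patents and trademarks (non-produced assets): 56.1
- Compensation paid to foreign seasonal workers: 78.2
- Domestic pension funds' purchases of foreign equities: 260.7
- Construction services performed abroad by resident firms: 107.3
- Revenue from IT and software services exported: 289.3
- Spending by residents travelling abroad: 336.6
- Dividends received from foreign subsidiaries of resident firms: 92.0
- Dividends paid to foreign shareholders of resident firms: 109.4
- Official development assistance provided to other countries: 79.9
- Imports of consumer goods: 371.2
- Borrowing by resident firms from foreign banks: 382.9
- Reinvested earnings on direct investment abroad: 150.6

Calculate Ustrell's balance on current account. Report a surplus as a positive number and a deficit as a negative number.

-294.5

Goods: -371.2
Services: 289.3 - 49.6 - 336.6 + 107.3 = 10.4
Primary income: 150.6 - 85.0 + 92.0 - 78.2 - 109.4 = -30.0
Secondary income: -79.9 + 176.2 = 96.3
Current account = (-371.2) + 10.4 + (-30.0) + 96.3 = -294.5
(Excluded from the current account — financial account: increase in resident deposits held at foreign banks 189.2, domestic pension funds' purchases of foreign equities 260.7, borrowing by resident firms from foreign banks 382.9; capital account: acquisition of foreign patents and trademarks (non-produced assets) 56.1.)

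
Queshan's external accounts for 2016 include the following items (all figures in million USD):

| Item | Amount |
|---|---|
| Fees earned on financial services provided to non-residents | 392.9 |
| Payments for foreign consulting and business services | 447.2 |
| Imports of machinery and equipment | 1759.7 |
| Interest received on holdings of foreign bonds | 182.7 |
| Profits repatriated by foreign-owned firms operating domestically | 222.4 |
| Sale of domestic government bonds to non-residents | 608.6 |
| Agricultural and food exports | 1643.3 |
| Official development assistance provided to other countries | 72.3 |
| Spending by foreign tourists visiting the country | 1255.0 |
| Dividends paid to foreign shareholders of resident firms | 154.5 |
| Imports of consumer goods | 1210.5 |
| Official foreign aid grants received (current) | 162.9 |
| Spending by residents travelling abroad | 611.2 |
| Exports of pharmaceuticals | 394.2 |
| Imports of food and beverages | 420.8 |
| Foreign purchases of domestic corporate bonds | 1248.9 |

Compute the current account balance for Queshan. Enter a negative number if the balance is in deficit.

-867.6

Goods: 1643.3 + 394.2 - 420.8 - 1210.5 - 1759.7 = -1353.5
Services: 392.9 + 1255.0 - 447.2 - 611.2 = 589.5
Primary income: -154.5 - 222.4 + 182.7 = -194.2
Secondary income: 162.9 - 72.3 = 90.6
Current account = (-1353.5) + 589.5 + (-194.2) + 90.6 = -867.6
(Excluded from the current account — financial account: sale of domestic government bonds to non-residents 608.6, foreign purchases of domestic corporate bonds 1248.9.)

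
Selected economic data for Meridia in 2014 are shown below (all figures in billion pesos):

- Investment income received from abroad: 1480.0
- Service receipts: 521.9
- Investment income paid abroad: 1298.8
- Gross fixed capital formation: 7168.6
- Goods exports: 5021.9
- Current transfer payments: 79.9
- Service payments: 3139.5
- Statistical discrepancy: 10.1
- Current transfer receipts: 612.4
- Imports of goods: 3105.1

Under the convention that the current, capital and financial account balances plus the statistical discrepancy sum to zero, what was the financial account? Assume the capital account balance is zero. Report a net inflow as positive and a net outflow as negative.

-23.0

Goods balance = 5021.9 - 3105.1 = 1916.8
Services balance = 521.9 - 3139.5 = -2617.6
Trade balance (goods + services) = 1916.8 + (-2617.6) = -700.8
Net primary income = 1480.0 - 1298.8 = 181.2
Net secondary income = 612.4 - 79.9 = 532.5
Current account = -700.8 + 181.2 + 532.5 = 12.9
Financial account = -(12.9 + 10.1) = -23.0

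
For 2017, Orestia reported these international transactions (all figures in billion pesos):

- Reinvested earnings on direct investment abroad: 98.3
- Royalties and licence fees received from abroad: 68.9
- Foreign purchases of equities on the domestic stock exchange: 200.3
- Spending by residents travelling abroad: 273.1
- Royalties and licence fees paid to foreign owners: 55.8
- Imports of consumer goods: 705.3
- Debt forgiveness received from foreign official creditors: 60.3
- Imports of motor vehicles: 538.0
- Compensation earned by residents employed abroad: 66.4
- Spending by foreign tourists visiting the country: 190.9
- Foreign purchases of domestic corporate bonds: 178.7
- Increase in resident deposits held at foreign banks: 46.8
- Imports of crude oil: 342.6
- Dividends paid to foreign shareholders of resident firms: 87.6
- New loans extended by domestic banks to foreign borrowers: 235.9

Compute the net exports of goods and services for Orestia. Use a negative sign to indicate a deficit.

-1655.0

Goods: -705.3 - 538.0 - 342.6 = -1585.9
Services: 190.9 - 55.8 - 273.1 + 68.9 = -69.1
Trade balance = -1585.9 + (-69.1) = -1655.0
(Excluded from the trade balance — primary income: reinvested earnings on direct investment abroad 98.3, compensation earned by residents employed abroad 66.4, dividends paid to foreign shareholders of resident firms 87.6; financial account: foreign purchases of equities on the domestic stock exchange 200.3, foreign purchases of domestic corporate bonds 178.7, increase in resident deposits held at foreign banks 46.8, new loans extended by domestic banks to foreign borrowers 235.9; capital account: debt forgiveness received from foreign official creditors 60.3.)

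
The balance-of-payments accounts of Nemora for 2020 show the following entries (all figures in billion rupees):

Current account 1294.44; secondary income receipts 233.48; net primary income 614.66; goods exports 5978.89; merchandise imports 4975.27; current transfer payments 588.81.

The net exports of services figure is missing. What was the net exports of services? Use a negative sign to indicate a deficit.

Current account = goods balance + services balance + net primary income + net secondary income
Sum of the known components = 1262.95
Net exports of services = CA - (known components) = 1294.44 - 1262.95 = 31.49

31.49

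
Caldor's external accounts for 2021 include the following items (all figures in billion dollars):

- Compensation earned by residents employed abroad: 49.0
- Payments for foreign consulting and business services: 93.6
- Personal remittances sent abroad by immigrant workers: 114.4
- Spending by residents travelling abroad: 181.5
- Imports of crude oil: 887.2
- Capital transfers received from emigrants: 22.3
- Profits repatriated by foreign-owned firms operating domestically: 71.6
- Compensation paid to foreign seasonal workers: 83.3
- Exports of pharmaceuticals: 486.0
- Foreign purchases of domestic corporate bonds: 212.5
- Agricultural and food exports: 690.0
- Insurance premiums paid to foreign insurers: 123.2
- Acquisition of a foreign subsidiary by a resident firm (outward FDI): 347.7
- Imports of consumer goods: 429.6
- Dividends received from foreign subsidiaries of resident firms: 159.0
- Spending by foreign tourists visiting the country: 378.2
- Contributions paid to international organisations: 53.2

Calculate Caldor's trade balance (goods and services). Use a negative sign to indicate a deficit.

Goods: 690.0 + 486.0 - 429.6 - 887.2 = -140.8
Services: -181.5 + 378.2 - 93.6 - 123.2 = -20.1
Trade balance = -140.8 + (-20.1) = -160.9
(Excluded from the trade balance — primary income: compensation earned by residents employed abroad 49.0, profits repatriated by foreign-owned firms operating domestically 71.6, compensation paid to foreign seasonal workers 83.3, dividends received from foreign subsidiaries of resident firms 159.0; secondary income: personal remittances sent abroad by immigrant workers 114.4, contributions paid to international organisations 53.2; capital account: capital transfers received from emigrants 22.3; financial account: foreign purchases of domestic corporate bonds 212.5, acquisition of a foreign subsidiary by a resident firm (outward FDI) 347.7.)

-160.9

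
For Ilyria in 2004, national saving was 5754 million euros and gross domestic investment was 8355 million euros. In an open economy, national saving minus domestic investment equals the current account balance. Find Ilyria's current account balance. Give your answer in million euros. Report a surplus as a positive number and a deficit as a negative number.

CA = S - I = 5754 - 8355 = -2601

-2601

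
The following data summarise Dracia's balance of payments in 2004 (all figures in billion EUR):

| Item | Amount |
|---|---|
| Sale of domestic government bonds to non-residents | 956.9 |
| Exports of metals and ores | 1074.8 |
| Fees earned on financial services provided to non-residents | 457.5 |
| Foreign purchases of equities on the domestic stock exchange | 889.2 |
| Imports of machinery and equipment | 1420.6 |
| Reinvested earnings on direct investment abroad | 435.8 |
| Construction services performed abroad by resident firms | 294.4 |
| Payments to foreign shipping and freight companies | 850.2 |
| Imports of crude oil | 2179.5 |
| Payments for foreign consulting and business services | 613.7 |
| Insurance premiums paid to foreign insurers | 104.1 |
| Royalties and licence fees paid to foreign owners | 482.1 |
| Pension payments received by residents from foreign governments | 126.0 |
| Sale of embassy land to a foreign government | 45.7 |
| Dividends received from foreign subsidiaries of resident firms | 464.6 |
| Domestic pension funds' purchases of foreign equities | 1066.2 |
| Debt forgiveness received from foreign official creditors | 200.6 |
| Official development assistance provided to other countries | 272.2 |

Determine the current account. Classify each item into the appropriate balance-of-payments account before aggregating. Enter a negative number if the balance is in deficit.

-3069.3

Goods: -2179.5 + 1074.8 - 1420.6 = -2525.3
Services: -104.1 + 294.4 - 482.1 + 457.5 - 613.7 - 850.2 = -1298.2
Primary income: 464.6 + 435.8 = 900.4
Secondary income: 126.0 - 272.2 = -146.2
Current account = (-2525.3) + (-1298.2) + 900.4 + (-146.2) = -3069.3
(Excluded from the current account — financial account: sale of domestic government bonds to non-residents 956.9, foreign purchases of equities on the domestic stock exchange 889.2, domestic pension funds' purchases of foreign equities 1066.2; capital account: sale of embassy land to a foreign government 45.7, debt forgiveness received from foreign official creditors 200.6.)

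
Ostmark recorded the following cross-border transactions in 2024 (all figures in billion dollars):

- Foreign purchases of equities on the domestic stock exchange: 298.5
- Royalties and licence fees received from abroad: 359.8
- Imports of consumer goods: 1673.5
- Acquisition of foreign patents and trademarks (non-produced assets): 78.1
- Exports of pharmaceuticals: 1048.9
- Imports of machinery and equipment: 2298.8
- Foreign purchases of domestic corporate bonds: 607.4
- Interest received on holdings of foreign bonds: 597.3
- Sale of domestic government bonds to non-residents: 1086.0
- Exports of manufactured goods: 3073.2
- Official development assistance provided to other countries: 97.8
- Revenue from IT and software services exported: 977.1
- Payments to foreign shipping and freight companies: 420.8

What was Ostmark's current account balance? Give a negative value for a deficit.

1565.4

Goods: -1673.5 + 3073.2 - 2298.8 + 1048.9 = 149.8
Services: 977.1 + 359.8 - 420.8 = 916.1
Primary income: 597.3
Secondary income: -97.8
Current account = 149.8 + 916.1 + 597.3 + (-97.8) = 1565.4
(Excluded from the current account — financial account: foreign purchases of equities on the domestic stock exchange 298.5, foreign purchases of domestic corporate bonds 607.4, sale of domestic government bonds to non-residents 1086.0; capital account: acquisition of foreign patents and trademarks (non-produced assets) 78.1.)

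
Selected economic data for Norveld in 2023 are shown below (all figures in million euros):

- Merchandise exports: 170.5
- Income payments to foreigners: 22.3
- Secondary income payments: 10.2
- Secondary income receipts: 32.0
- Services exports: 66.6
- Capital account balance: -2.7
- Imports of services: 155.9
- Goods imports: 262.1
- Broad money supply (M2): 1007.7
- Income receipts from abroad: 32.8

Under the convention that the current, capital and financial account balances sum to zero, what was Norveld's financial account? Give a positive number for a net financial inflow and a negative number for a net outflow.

151.3

Goods balance = 170.5 - 262.1 = -91.6
Services balance = 66.6 - 155.9 = -89.3
Trade balance (goods + services) = -91.6 + (-89.3) = -180.9
Net primary income = 32.8 - 22.3 = 10.5
Net secondary income = 32.0 - 10.2 = 21.8
Current account = -180.9 + 10.5 + 21.8 = -148.6
Financial account = -(-148.6 + (-2.7)) = 151.3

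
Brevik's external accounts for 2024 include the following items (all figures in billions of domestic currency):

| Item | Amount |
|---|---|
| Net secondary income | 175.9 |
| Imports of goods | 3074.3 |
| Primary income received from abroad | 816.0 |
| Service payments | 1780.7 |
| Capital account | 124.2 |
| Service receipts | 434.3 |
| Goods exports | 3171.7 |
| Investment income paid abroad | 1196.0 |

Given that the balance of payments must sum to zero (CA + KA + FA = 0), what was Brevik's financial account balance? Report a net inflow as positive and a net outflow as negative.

Goods balance = 3171.7 - 3074.3 = 97.4
Services balance = 434.3 - 1780.7 = -1346.4
Trade balance (goods + services) = 97.4 + (-1346.4) = -1249.0
Net primary income = 816.0 - 1196.0 = -380.0
Net secondary income = 175.9
Current account = -1249.0 + (-380.0) + 175.9 = -1453.1
Financial account = -(-1453.1 + 124.2) = 1328.9

1328.9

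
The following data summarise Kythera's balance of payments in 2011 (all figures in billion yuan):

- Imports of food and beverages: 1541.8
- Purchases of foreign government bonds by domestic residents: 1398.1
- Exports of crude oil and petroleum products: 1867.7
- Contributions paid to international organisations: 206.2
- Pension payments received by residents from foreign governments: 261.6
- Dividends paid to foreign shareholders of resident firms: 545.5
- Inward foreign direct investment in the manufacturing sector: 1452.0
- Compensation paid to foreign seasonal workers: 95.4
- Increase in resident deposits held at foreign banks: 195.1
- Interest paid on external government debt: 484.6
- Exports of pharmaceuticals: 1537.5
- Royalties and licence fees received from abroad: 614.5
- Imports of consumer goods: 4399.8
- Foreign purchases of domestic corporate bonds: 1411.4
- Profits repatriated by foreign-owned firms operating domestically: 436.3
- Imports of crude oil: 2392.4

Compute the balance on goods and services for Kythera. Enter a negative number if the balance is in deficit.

Goods: 1537.5 - 2392.4 + 1867.7 - 4399.8 - 1541.8 = -4928.8
Services: 614.5
Trade balance = -4928.8 + 614.5 = -4314.3
(Excluded from the trade balance — financial account: purchases of foreign government bonds by domestic residents 1398.1, inward foreign direct investment in the manufacturing sector 1452.0, increase in resident deposits held at foreign banks 195.1, foreign purchases of domestic corporate bonds 1411.4; secondary income: contributions paid to international organisations 206.2, pension payments received by residents from foreign governments 261.6; primary income: dividends paid to foreign shareholders of resident firms 545.5, compensation paid to foreign seasonal workers 95.4, interest paid on external government debt 484.6, profits repatriated by foreign-owned firms operating domestically 436.3.)

-4314.3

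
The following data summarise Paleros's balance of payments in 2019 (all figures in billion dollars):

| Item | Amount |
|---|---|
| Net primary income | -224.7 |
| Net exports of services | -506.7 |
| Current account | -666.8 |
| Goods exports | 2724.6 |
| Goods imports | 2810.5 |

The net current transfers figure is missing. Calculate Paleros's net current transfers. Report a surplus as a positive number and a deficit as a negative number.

Current account = goods balance + services balance + net primary income + net secondary income
Sum of the known components = -817.3
Net current transfers = CA - (known components) = -666.8 - (-817.3) = 150.5

150.5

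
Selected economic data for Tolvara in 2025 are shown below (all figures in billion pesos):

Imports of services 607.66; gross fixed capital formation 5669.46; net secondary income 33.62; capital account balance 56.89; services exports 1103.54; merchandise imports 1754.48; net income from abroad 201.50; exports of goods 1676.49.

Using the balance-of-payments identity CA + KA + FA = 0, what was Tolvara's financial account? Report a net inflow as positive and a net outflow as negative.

Goods balance = 1676.49 - 1754.48 = -77.99
Services balance = 1103.54 - 607.66 = 495.88
Trade balance (goods + services) = -77.99 + 495.88 = 417.89
Net primary income = 201.50
Net secondary income = 33.62
Current account = 417.89 + 201.50 + 33.62 = 653.01
Financial account = -(653.01 + 56.89) = -709.90

-709.90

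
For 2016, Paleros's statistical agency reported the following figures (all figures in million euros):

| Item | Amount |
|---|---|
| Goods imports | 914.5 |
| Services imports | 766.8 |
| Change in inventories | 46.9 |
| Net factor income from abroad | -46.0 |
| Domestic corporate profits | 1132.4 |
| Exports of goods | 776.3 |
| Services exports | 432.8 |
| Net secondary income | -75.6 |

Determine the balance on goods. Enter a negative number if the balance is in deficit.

-138.2

Goods balance = 776.3 - 914.5 = -138.2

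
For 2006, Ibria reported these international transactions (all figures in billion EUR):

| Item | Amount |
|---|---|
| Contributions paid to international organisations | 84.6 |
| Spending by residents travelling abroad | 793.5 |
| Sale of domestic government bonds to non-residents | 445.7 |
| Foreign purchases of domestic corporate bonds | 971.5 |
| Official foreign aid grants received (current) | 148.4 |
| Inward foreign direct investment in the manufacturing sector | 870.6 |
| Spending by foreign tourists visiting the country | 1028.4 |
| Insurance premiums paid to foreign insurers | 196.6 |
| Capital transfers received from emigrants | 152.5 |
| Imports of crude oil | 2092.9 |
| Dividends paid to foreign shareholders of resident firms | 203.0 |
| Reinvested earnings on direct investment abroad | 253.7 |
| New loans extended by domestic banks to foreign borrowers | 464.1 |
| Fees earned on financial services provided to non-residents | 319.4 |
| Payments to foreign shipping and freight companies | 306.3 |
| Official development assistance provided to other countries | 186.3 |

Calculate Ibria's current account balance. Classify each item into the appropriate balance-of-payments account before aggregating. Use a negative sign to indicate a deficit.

Goods: -2092.9
Services: -793.5 + 319.4 - 196.6 + 1028.4 - 306.3 = 51.4
Primary income: -203.0 + 253.7 = 50.7
Secondary income: -84.6 - 186.3 + 148.4 = -122.5
Current account = (-2092.9) + 51.4 + 50.7 + (-122.5) = -2113.3
(Excluded from the current account — financial account: sale of domestic government bonds to non-residents 445.7, foreign purchases of domestic corporate bonds 971.5, inward foreign direct investment in the manufacturing sector 870.6, new loans extended by domestic banks to foreign borrowers 464.1; capital account: capital transfers received from emigrants 152.5.)

-2113.3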